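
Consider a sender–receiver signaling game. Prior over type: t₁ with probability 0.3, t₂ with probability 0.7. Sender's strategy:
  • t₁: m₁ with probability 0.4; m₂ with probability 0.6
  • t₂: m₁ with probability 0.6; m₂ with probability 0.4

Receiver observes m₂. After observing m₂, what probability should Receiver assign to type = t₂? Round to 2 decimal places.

0.61

Apply Bayes' rule using the sender's strategy as the likelihood.
P(m₂) = 0.3·0.6 + 0.7·0.4 = 0.46
P(t₂ | m₂) = (0.7·0.4) / 0.46 = 0.28 / 0.46 = 0.608696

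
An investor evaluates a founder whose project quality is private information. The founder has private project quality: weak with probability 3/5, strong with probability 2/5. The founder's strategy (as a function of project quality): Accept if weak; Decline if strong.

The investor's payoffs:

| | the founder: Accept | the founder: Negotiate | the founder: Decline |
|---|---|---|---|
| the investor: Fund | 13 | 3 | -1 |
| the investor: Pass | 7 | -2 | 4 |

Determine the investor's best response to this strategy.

E[Fund] = 3/5·(13) + 2/5·(-1) = 37/5
E[Pass] = 3/5·(7) + 2/5·(4) = 29/5
Best response: Fund (37/5 is the largest).

Fund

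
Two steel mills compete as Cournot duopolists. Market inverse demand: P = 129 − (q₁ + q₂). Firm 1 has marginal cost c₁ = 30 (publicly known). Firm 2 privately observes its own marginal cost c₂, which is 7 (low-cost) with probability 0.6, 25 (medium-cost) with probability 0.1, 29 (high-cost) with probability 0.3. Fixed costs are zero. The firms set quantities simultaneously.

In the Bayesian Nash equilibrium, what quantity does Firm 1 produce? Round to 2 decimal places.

28.13

Type-c best response for Firm 2: q₂(c) = (129 − c)/2 − q₁/2.
Firm 1 maximizes expected profit; its first-order condition is 129 − 2q₁ − E[q₂] − 30 = 0.
Substituting E[q₂] and solving: E[c₂] = 15.4, so q₁ = (129 − 2·30 + 15.4)/3 = 28.1333.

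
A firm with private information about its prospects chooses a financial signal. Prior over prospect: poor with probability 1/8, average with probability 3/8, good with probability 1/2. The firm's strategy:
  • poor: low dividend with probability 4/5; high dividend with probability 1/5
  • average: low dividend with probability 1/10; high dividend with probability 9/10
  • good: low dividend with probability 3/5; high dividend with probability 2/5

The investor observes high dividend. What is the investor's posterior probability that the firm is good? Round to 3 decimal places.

0.356

Apply Bayes' rule using the sender's strategy as the likelihood.
P(high dividend) = (1/8)·(1/5) + (3/8)·(9/10) + (1/2)·(2/5) = 9/16
P(good | high dividend) = ((1/2)·(2/5)) / (9/16) = (1/5) / (9/16) = 16/45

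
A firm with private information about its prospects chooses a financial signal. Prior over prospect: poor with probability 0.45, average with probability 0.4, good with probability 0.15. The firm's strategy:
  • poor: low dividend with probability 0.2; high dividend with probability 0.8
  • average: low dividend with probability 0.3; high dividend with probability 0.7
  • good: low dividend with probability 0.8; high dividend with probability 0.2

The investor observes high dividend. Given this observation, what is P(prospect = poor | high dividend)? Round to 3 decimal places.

P(high dividend) = 0.45·0.8 + 0.4·0.7 + 0.15·0.2 = 0.67
P(poor | high dividend) = (0.45·0.8) / 0.67 = 0.36 / 0.67 = 0.537313

0.537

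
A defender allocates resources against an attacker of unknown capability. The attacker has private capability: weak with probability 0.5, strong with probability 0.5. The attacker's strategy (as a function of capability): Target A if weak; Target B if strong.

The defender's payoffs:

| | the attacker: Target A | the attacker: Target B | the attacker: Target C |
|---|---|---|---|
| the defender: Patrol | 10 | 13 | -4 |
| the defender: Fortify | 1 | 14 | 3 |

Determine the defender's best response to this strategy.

E[Patrol] = 0.5·(10) + 0.5·(13) = 11.5
E[Fortify] = 0.5·(1) + 0.5·(14) = 7.5
Best response: Patrol (11.5 is the largest).

Patrol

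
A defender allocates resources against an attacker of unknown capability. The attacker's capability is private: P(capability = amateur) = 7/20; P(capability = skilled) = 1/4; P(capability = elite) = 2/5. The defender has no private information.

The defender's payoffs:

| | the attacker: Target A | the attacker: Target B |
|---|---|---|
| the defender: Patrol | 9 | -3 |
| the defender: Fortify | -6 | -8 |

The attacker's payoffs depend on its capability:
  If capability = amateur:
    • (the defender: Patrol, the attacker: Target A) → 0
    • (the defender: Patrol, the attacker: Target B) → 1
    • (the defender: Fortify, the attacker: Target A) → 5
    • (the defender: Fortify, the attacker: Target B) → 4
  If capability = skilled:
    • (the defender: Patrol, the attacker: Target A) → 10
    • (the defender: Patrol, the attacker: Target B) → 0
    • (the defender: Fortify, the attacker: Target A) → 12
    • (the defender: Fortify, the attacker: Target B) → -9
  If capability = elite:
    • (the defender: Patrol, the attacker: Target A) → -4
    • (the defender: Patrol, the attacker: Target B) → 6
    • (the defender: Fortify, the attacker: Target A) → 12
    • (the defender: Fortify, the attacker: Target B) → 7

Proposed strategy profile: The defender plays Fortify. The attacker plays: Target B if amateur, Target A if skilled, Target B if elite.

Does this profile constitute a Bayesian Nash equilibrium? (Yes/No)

No

A profile is a BNE iff every type of every player is best-responding given beliefs about the other side.
The defender plays Fortify: E[Fortify] = 7/20·(-8) + 1/4·(-6) + 2/5·(-8) = -15/2; E[Patrol] = 0. Not best-responding. ✗
The attacker (capability amateur), facing Fortify: Target A gives 5, Target B gives 4. Proposed Target B is not best — profitable deviation exists. ✗
The attacker (capability skilled), facing Fortify: Target A gives 12, Target B gives -9. Proposed Target A is best. ✓
The attacker (capability elite), facing Fortify: Target A gives 12, Target B gives 7. Proposed Target B is not best — profitable deviation exists. ✗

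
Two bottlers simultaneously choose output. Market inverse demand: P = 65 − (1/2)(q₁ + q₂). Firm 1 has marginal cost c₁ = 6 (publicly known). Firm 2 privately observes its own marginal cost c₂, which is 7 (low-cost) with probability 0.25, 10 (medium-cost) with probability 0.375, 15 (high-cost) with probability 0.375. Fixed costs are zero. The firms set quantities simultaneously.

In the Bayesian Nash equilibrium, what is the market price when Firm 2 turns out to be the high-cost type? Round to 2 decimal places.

29.31

Type-c best response for Firm 2: q₂(c) = (65 − c) − q₁/2.
Firm 1 maximizes expected profit; its first-order condition is 65 − q₁ − (1/2)E[q₂] − 6 = 0.
Substituting E[q₂] and solving: E[c₂] = 11.125, so q₁ = (65 − 2·6 + 11.125)/(3/2) = 42.75.
q₂(high-cost) = 28.625, so P = 65 − (1/2)·(42.75 + 28.625) = 29.3125.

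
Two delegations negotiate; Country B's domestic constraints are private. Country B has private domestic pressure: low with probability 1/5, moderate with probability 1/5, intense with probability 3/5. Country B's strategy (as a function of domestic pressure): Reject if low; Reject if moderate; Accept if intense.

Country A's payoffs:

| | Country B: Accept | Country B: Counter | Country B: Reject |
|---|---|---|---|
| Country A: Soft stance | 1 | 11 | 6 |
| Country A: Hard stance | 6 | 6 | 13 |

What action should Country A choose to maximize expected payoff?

Compute Country A's expected payoff for each action, taking the expectation over Country B's type.
E[Soft stance] = 1/5·(6) + 1/5·(6) + 3/5·(1) = 3
E[Hard stance] = 1/5·(13) + 1/5·(13) + 3/5·(6) = 44/5
Best response: Hard stance (44/5 is the largest).

Hard stance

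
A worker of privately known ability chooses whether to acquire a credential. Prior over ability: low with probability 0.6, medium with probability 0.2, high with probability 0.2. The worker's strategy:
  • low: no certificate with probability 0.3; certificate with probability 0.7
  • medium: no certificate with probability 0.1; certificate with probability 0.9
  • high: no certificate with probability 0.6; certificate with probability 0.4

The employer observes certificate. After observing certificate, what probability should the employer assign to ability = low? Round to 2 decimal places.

P(certificate) = 0.6·0.7 + 0.2·0.9 + 0.2·0.4 = 0.68
P(low | certificate) = (0.6·0.7) / 0.68 = 0.42 / 0.68 = 0.617647

0.62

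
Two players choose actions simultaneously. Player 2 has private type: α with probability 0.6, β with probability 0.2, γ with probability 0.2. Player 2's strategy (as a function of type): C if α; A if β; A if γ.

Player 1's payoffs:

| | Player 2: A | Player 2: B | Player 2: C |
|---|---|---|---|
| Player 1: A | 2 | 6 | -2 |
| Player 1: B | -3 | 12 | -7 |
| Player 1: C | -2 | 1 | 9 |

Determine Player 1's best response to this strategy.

E[A] = 0.6·(-2) + 0.2·(2) + 0.2·(2) = -0.4
E[B] = 0.6·(-7) + 0.2·(-3) + 0.2·(-3) = -5.4
E[C] = 0.6·(9) + 0.2·(-2) + 0.2·(-2) = 4.6
Best response: C (4.6 is the largest).

C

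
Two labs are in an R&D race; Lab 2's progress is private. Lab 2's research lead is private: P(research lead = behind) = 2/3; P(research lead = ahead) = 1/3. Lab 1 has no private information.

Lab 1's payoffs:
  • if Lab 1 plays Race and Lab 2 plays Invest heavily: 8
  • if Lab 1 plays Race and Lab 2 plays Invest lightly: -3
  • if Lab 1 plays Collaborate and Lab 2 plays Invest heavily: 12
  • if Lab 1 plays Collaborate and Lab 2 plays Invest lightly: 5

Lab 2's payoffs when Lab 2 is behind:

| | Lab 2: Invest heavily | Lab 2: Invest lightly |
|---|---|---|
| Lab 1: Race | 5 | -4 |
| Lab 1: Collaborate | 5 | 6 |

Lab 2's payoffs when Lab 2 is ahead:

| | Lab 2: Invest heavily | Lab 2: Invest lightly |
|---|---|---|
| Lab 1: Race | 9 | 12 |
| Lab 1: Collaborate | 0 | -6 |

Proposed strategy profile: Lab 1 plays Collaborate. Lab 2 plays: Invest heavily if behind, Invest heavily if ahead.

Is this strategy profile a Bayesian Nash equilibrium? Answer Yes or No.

A profile is a BNE iff every type of every player is best-responding given beliefs about the other side.
Lab 1 plays Collaborate: E[Collaborate] = 2/3·(12) + 1/3·(12) = 12; E[Race] = 8. Best-responding. ✓
Lab 2 (research lead behind), facing Collaborate: Invest heavily gives 5, Invest lightly gives 6. Proposed Invest heavily is not best — profitable deviation exists. ✗
Lab 2 (research lead ahead), facing Collaborate: Invest heavily gives 0, Invest lightly gives -6. Proposed Invest heavily is best. ✓

No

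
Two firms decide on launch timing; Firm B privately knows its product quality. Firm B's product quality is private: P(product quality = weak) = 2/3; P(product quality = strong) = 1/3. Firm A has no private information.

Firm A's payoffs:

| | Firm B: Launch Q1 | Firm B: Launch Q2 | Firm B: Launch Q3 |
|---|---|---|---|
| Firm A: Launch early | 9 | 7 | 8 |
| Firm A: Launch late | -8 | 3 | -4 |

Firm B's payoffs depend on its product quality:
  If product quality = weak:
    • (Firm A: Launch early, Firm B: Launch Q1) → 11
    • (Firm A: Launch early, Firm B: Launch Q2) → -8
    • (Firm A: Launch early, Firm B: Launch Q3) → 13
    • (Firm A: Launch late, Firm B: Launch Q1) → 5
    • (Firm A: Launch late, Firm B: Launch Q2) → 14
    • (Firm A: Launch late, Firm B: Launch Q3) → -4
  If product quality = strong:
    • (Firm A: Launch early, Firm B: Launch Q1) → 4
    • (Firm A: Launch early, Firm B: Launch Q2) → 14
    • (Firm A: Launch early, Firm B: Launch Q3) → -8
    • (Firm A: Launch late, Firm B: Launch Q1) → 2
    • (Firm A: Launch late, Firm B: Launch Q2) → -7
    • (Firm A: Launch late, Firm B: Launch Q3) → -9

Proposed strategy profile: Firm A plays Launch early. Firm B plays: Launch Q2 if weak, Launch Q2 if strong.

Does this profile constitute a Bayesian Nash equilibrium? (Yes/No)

No

Firm A plays Launch early: E[Launch early] = 2/3·(7) + 1/3·(7) = 7; E[Launch late] = 3. Best-responding. ✓
Firm B (product quality weak), facing Launch early: Launch Q1 gives 11, Launch Q2 gives -8, Launch Q3 gives 13. Proposed Launch Q2 is not best — profitable deviation exists. ✗
Firm B (product quality strong), facing Launch early: Launch Q1 gives 4, Launch Q2 gives 14, Launch Q3 gives -8. Proposed Launch Q2 is best. ✓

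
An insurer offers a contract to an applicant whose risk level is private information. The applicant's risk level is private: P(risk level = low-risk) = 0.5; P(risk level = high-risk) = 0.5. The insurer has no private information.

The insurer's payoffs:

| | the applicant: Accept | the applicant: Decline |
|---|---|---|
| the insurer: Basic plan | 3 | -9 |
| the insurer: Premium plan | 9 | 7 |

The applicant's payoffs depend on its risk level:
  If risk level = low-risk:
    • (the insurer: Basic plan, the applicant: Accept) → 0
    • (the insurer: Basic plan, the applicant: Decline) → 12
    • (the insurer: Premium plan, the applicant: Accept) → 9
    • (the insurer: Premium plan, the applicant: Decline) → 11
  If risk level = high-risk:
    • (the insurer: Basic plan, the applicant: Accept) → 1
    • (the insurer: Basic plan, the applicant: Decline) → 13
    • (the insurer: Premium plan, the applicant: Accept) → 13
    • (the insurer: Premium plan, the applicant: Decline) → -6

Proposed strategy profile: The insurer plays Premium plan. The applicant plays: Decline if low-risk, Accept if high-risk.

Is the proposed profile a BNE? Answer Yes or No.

The insurer plays Premium plan: E[Premium plan] = 0.5·(7) + 0.5·(9) = 8; E[Basic plan] = -3. Best-responding. ✓
The applicant (risk level low-risk), facing Premium plan: Accept gives 9, Decline gives 11. Proposed Decline is best. ✓
The applicant (risk level high-risk), facing Premium plan: Accept gives 13, Decline gives -6. Proposed Accept is best. ✓

Yes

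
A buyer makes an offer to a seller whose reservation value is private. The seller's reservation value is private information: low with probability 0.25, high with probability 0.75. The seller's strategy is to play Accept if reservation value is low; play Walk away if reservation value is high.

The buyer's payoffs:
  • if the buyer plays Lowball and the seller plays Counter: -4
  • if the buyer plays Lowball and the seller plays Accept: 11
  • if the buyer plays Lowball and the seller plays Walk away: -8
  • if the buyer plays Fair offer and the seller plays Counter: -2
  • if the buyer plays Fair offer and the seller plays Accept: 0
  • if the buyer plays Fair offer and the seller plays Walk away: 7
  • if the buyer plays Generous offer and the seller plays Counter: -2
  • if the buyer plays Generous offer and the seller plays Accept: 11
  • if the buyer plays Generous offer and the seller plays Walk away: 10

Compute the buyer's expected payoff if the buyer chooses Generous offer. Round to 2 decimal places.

Take the expectation over the seller's reservation value, weighting each type's action by its prior probability.
E[Generous offer] = 0.25·11 + 0.75·10 = 2.75 + 7.5 = 10.25

10.25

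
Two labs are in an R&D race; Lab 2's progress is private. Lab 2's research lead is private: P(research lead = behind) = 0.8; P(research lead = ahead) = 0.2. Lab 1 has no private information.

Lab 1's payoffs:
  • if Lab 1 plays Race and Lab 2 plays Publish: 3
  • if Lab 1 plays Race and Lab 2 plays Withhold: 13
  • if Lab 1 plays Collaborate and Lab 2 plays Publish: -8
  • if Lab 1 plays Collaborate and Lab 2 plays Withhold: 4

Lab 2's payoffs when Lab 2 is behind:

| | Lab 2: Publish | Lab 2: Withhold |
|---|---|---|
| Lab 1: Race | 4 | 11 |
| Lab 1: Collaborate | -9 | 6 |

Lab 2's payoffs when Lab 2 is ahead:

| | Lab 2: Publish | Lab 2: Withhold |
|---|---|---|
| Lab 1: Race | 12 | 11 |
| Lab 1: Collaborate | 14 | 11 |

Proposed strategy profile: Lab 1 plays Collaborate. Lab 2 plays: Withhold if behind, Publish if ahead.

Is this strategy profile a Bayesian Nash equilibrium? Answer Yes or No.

A profile is a BNE iff every type of every player is best-responding given beliefs about the other side.
Lab 1 plays Collaborate: E[Collaborate] = 0.8·(4) + 0.2·(-8) = 1.6; E[Race] = 11. Not best-responding. ✗
Lab 2 (research lead behind), facing Collaborate: Publish gives -9, Withhold gives 6. Proposed Withhold is best. ✓
Lab 2 (research lead ahead), facing Collaborate: Publish gives 14, Withhold gives 11. Proposed Publish is best. ✓

No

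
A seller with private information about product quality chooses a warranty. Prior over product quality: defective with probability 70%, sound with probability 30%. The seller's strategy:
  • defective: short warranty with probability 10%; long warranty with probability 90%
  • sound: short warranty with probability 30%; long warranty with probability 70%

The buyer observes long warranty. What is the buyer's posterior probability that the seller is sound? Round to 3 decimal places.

0.250

Apply Bayes' rule using the sender's strategy as the likelihood.
P(long warranty) = 0.7·0.9 + 0.3·0.7 = 0.84
P(sound | long warranty) = (0.3·0.7) / 0.84 = 0.21 / 0.84 = 0.25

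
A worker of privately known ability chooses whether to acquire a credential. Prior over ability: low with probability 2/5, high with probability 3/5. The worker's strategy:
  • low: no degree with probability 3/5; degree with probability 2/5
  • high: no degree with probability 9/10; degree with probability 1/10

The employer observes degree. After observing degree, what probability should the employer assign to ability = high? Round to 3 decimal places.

0.273

P(degree) = (2/5)·(2/5) + (3/5)·(1/10) = 11/50
P(high | degree) = ((3/5)·(1/10)) / (11/50) = (3/50) / (11/50) = 3/11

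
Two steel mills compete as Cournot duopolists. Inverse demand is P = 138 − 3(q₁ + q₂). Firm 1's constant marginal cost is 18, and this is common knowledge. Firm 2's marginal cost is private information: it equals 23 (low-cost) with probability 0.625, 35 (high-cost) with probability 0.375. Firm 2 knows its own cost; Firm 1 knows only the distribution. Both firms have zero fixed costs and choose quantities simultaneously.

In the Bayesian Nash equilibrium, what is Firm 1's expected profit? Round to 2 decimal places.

Type-c best response for Firm 2: q₂(c) = (138 − c)/6 − q₁/2.
Firm 1 maximizes expected profit; its first-order condition is 138 − 6q₁ − 3E[q₂] − 18 = 0.
Substituting E[q₂] and solving: E[c₂] = 27.5, so q₁ = (138 − 2·18 + 27.5)/9 = 14.3889.
E[P] = 138 − 3·(q₁ + E[q₂]) = 61.1667; Firm 1's expected profit = (E[P] − 18)·q₁ = (61.1667 − 18)·14.3889 = 621.12.

621.12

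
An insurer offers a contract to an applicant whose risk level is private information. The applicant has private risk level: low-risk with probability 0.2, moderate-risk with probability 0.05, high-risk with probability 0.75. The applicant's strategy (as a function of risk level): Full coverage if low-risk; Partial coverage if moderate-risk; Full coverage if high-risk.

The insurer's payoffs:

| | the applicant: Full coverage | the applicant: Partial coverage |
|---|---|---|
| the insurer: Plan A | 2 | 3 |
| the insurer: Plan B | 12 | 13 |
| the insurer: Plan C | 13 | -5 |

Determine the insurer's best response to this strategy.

E[Plan A] = 0.2·(2) + 0.05·(3) + 0.75·(2) = 2.05
E[Plan B] = 0.2·(12) + 0.05·(13) + 0.75·(12) = 12.05
E[Plan C] = 0.2·(13) + 0.05·(-5) + 0.75·(13) = 12.1
Best response: Plan C (12.1 is the largest).

Plan C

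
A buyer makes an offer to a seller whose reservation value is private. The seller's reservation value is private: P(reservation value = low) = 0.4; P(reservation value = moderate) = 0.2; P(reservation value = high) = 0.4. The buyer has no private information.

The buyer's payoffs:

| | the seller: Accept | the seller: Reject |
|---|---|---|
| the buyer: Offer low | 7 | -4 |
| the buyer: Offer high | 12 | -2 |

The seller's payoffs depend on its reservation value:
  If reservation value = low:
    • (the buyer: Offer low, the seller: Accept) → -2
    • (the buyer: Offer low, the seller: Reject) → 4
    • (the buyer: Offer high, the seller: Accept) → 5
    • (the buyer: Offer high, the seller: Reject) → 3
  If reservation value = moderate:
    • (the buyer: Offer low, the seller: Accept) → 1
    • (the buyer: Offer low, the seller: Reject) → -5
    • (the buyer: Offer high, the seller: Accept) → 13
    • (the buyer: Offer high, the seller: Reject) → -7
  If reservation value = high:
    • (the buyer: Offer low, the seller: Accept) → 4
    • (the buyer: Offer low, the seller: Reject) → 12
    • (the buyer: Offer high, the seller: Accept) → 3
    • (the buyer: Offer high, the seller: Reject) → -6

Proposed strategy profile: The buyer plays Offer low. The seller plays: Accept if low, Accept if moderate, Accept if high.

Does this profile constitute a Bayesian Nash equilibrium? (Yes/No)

No

The buyer plays Offer low: E[Offer low] = 0.4·(7) + 0.2·(7) + 0.4·(7) = 7; E[Offer high] = 12. Not best-responding. ✗
The seller (reservation value low), facing Offer low: Accept gives -2, Reject gives 4. Proposed Accept is not best — profitable deviation exists. ✗
The seller (reservation value moderate), facing Offer low: Accept gives 1, Reject gives -5. Proposed Accept is best. ✓
The seller (reservation value high), facing Offer low: Accept gives 4, Reject gives 12. Proposed Accept is not best — profitable deviation exists. ✗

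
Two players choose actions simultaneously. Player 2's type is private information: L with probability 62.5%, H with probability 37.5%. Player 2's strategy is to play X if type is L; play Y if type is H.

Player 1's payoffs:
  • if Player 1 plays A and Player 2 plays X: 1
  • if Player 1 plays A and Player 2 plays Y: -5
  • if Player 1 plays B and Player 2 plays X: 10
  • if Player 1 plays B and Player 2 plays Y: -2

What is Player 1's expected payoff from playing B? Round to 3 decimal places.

E[B] = 0.625·10 + 0.375·(-2) = 6.25 + (-0.75) = 5.5

5.500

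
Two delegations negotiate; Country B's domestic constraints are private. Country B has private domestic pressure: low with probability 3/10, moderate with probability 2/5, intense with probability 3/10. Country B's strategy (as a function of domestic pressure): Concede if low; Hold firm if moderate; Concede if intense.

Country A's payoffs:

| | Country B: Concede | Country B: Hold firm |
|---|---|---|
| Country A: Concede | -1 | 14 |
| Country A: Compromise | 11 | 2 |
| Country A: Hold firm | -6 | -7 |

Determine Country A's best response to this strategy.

E[Concede] = 3/10·(-1) + 2/5·(14) + 3/10·(-1) = 5
E[Compromise] = 3/10·(11) + 2/5·(2) + 3/10·(11) = 37/5
E[Hold firm] = 3/10·(-6) + 2/5·(-7) + 3/10·(-6) = -32/5
Best response: Compromise (37/5 is the largest).

Compromise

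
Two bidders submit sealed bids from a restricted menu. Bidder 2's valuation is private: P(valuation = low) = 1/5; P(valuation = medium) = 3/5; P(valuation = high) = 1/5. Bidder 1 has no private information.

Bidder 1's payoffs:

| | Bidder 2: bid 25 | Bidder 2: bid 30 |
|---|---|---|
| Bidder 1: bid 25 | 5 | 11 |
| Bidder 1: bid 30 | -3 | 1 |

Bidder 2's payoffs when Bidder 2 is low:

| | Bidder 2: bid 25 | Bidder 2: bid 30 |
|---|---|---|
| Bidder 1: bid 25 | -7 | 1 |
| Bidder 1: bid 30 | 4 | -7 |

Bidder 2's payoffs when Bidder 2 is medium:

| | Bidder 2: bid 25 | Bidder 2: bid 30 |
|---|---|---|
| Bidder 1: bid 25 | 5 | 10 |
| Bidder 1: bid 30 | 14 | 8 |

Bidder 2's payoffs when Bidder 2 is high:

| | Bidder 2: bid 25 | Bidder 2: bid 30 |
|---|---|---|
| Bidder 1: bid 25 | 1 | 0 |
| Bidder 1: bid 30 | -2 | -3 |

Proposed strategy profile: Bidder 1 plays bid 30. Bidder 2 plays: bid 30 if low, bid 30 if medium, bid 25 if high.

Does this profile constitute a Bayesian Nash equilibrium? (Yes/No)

Bidder 1 plays bid 30: E[bid 30] = 1/5·(1) + 3/5·(1) + 1/5·(-3) = 1/5; E[bid 25] = 49/5. Not best-responding. ✗
Bidder 2 (valuation low), facing bid 30: bid 25 gives 4, bid 30 gives -7. Proposed bid 30 is not best — profitable deviation exists. ✗
Bidder 2 (valuation medium), facing bid 30: bid 25 gives 14, bid 30 gives 8. Proposed bid 30 is not best — profitable deviation exists. ✗
Bidder 2 (valuation high), facing bid 30: bid 25 gives -2, bid 30 gives -3. Proposed bid 25 is best. ✓

No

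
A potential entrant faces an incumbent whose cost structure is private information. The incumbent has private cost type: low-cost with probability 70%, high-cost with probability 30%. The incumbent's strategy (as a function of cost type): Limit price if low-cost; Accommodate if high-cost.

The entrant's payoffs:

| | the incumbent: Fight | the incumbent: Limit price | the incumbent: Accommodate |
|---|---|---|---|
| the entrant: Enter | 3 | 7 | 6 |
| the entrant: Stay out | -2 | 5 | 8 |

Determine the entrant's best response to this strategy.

Enter

E[Enter] = 0.7·(7) + 0.3·(6) = 6.7
E[Stay out] = 0.7·(5) + 0.3·(8) = 5.9
Best response: Enter (6.7 is the largest).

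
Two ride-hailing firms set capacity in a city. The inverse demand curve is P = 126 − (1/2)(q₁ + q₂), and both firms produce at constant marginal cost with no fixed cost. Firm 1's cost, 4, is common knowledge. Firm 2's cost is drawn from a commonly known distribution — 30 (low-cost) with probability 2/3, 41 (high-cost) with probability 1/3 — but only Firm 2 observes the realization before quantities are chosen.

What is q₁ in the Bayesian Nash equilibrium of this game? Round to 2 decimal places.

Firm 2 with cost c maximizes (126 − (1/2)(q₁+q₂) − c)·q₂, giving q₂(c) = (126 − c − (1/2)q₁).
E[c₂] = 2/3·30 + 1/3·41 = 33.6667
Firm 1's FOC against E[q₂] yields q₁ = (126 − 2·4 + E[c₂])/(3/2) = (126 − 8 + 33.6667)/(3/2) = 101.111.

101.11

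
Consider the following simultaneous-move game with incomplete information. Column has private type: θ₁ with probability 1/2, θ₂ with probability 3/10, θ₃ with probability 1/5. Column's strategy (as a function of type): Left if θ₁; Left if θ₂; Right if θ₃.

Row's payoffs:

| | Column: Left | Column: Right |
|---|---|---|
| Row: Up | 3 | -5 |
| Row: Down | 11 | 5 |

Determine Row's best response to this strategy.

E[Up] = 1/2·(3) + 3/10·(3) + 1/5·(-5) = 7/5
E[Down] = 1/2·(11) + 3/10·(11) + 1/5·(5) = 49/5
Best response: Down (49/5 is the largest).

Down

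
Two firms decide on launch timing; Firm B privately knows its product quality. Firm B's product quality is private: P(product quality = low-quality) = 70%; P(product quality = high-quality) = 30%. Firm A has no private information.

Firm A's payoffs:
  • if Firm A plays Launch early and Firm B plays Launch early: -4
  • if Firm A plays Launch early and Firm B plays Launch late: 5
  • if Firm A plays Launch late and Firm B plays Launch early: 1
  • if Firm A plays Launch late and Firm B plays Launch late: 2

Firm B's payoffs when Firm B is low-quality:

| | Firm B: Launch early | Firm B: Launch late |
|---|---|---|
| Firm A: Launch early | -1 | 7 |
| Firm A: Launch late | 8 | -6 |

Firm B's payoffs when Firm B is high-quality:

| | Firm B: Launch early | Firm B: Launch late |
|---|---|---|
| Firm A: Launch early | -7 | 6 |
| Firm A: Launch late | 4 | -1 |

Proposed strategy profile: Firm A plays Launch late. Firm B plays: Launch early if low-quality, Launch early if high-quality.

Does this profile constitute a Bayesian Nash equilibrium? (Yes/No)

Firm A plays Launch late: E[Launch late] = 0.7·(1) + 0.3·(1) = 1; E[Launch early] = -4. Best-responding. ✓
Firm B (product quality low-quality), facing Launch late: Launch early gives 8, Launch late gives -6. Proposed Launch early is best. ✓
Firm B (product quality high-quality), facing Launch late: Launch early gives 4, Launch late gives -1. Proposed Launch early is best. ✓

Yes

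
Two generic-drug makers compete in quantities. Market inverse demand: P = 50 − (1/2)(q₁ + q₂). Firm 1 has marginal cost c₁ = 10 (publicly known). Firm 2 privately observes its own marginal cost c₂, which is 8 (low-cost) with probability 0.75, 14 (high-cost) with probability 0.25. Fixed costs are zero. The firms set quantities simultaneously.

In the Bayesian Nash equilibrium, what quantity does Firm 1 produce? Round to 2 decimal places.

Type-c best response for Firm 2: q₂(c) = (50 − c) − q₁/2.
Firm 1 maximizes expected profit; its first-order condition is 50 − q₁ − (1/2)E[q₂] − 10 = 0.
Substituting E[q₂] and solving: E[c₂] = 9.5, so q₁ = (50 − 2·10 + 9.5)/(3/2) = 26.3333.

26.33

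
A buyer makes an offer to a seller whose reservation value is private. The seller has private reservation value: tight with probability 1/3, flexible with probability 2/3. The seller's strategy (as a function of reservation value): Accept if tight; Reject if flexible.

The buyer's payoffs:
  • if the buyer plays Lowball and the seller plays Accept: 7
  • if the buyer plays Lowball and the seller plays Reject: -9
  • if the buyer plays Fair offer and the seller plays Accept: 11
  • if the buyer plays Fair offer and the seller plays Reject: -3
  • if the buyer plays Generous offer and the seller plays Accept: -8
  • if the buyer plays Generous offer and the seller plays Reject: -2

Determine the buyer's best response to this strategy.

Fair offer

E[Lowball] = 1/3·(7) + 2/3·(-9) = -11/3
E[Fair offer] = 1/3·(11) + 2/3·(-3) = 5/3
E[Generous offer] = 1/3·(-8) + 2/3·(-2) = -4
Best response: Fair offer (5/3 is the largest).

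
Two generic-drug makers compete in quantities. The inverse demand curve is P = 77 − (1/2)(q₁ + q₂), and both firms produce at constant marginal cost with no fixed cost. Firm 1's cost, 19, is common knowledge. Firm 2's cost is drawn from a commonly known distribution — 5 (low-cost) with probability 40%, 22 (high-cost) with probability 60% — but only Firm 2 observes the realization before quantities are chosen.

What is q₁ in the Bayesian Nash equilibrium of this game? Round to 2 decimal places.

Type-c best response for Firm 2: q₂(c) = (77 − c) − q₁/2.
Firm 1 maximizes expected profit; its first-order condition is 77 − q₁ − (1/2)E[q₂] − 19 = 0.
Substituting E[q₂] and solving: E[c₂] = 15.2, so q₁ = (77 − 2·19 + 15.2)/(3/2) = 36.1333.

36.13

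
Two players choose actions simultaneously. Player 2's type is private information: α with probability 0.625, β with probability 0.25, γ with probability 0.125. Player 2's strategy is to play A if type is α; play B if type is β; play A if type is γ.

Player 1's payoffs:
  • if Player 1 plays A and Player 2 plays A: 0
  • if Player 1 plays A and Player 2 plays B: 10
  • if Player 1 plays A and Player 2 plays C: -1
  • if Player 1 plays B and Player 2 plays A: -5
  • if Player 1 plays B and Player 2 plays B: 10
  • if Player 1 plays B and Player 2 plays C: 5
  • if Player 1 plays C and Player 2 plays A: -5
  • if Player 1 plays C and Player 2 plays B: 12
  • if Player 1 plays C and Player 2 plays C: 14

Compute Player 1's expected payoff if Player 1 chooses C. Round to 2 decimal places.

-0.75

E[C] = 0.625·(-5) + 0.25·12 + 0.125·(-5) = (-3.125) + 3 + (-0.625) = -0.75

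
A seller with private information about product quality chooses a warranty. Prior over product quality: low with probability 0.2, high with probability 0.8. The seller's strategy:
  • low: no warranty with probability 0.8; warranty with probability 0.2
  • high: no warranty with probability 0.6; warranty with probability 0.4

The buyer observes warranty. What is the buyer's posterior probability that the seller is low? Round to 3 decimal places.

0.111

P(warranty) = 0.2·0.2 + 0.8·0.4 = 0.36
P(low | warranty) = (0.2·0.2) / 0.36 = 0.04 / 0.36 = 0.111111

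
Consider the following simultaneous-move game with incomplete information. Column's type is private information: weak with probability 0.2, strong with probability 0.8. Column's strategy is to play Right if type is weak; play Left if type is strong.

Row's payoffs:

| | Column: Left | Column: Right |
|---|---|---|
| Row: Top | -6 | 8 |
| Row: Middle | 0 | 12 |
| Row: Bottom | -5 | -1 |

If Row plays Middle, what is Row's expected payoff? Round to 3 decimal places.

2.400

E[Middle] = 0.2·12 + 0.8·0 = 2.4 + 0 = 2.4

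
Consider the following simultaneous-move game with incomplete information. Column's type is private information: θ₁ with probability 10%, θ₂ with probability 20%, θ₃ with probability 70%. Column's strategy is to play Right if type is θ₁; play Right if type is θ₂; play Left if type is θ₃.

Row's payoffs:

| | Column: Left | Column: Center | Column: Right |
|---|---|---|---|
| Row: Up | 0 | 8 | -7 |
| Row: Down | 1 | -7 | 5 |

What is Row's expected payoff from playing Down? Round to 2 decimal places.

2.20

E[Down] = 0.1·5 + 0.2·5 + 0.7·1 = 0.5 + 1 + 0.7 = 2.2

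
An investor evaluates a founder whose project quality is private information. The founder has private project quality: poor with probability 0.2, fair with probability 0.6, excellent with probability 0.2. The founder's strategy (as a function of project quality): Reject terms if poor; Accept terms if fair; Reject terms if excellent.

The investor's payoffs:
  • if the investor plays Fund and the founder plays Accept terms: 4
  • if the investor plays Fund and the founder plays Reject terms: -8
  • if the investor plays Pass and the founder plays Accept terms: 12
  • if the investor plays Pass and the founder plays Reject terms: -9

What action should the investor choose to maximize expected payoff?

Compute the investor's expected payoff for each action, taking the expectation over the founder's type.
E[Fund] = 0.2·(-8) + 0.6·(4) + 0.2·(-8) = -0.8
E[Pass] = 0.2·(-9) + 0.6·(12) + 0.2·(-9) = 3.6
Best response: Pass (3.6 is the largest).

Pass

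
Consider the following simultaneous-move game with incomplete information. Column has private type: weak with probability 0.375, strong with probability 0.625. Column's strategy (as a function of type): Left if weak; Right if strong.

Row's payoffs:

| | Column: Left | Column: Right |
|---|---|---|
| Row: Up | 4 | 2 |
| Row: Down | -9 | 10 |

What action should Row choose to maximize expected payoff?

E[Up] = 0.375·(4) + 0.625·(2) = 2.75
E[Down] = 0.375·(-9) + 0.625·(10) = 2.875
Best response: Down (2.875 is the largest).

Down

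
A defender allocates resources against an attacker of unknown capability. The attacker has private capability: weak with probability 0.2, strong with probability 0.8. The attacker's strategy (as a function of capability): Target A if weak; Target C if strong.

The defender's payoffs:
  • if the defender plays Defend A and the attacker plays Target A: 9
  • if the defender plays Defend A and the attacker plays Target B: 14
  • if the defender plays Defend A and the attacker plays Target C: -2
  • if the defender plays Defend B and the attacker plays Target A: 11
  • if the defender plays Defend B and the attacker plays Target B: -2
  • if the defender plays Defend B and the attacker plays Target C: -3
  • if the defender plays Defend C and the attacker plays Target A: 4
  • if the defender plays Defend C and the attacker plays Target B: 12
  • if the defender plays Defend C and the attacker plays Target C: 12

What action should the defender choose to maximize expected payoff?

Defend C

E[Defend A] = 0.2·(9) + 0.8·(-2) = 0.2
E[Defend B] = 0.2·(11) + 0.8·(-3) = -0.2
E[Defend C] = 0.2·(4) + 0.8·(12) = 10.4
Best response: Defend C (10.4 is the largest).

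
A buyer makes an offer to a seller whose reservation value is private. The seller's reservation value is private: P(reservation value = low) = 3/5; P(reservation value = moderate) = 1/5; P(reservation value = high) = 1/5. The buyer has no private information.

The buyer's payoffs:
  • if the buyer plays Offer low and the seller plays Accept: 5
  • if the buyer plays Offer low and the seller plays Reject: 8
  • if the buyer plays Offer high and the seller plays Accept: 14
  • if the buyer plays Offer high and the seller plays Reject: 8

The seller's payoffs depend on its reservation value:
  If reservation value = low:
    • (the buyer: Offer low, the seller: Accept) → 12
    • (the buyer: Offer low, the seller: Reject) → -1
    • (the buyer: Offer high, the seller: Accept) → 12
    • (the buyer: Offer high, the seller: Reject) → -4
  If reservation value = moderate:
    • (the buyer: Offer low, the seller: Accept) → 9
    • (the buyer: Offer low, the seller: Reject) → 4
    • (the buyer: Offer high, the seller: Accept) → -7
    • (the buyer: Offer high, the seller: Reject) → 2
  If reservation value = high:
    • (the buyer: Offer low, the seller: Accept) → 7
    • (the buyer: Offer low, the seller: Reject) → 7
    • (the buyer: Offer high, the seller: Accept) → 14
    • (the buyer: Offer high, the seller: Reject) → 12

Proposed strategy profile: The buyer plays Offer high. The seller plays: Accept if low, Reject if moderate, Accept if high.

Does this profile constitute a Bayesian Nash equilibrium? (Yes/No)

A profile is a BNE iff every type of every player is best-responding given beliefs about the other side.
The buyer plays Offer high: E[Offer high] = 3/5·(14) + 1/5·(8) + 1/5·(14) = 64/5; E[Offer low] = 28/5. Best-responding. ✓
The seller (reservation value low), facing Offer high: Accept gives 12, Reject gives -4. Proposed Accept is best. ✓
The seller (reservation value moderate), facing Offer high: Accept gives -7, Reject gives 2. Proposed Reject is best. ✓
The seller (reservation value high), facing Offer high: Accept gives 14, Reject gives 12. Proposed Accept is best. ✓

Yes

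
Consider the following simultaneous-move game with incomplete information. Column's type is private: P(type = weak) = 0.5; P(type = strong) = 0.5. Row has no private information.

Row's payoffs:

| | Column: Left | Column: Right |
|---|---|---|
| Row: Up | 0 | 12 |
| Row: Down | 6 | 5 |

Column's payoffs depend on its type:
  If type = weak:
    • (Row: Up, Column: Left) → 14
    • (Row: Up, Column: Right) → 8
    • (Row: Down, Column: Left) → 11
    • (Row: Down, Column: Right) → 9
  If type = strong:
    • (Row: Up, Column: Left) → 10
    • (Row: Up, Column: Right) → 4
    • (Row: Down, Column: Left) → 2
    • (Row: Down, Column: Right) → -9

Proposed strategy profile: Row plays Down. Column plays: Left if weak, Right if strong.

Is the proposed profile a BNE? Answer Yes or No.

Row plays Down: E[Down] = 0.5·(6) + 0.5·(5) = 5.5; E[Up] = 6. Not best-responding. ✗
Column (type weak), facing Down: Left gives 11, Right gives 9. Proposed Left is best. ✓
Column (type strong), facing Down: Left gives 2, Right gives -9. Proposed Right is not best — profitable deviation exists. ✗

No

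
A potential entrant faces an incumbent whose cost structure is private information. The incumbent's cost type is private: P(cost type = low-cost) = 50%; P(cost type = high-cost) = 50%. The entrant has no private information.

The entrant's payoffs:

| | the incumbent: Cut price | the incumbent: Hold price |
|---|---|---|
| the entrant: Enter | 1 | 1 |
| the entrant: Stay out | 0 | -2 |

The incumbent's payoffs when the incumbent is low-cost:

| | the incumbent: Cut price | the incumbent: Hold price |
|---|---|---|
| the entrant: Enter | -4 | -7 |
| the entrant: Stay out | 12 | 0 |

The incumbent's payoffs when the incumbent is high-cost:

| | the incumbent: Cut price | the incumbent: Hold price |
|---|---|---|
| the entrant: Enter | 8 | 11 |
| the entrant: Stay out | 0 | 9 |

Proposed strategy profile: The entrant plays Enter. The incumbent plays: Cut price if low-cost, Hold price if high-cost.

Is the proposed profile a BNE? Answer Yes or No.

Yes

The entrant plays Enter: E[Enter] = 0.5·(1) + 0.5·(1) = 1; E[Stay out] = -1. Best-responding. ✓
The incumbent (cost type low-cost), facing Enter: Cut price gives -4, Hold price gives -7. Proposed Cut price is best. ✓
The incumbent (cost type high-cost), facing Enter: Cut price gives 8, Hold price gives 11. Proposed Hold price is best. ✓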